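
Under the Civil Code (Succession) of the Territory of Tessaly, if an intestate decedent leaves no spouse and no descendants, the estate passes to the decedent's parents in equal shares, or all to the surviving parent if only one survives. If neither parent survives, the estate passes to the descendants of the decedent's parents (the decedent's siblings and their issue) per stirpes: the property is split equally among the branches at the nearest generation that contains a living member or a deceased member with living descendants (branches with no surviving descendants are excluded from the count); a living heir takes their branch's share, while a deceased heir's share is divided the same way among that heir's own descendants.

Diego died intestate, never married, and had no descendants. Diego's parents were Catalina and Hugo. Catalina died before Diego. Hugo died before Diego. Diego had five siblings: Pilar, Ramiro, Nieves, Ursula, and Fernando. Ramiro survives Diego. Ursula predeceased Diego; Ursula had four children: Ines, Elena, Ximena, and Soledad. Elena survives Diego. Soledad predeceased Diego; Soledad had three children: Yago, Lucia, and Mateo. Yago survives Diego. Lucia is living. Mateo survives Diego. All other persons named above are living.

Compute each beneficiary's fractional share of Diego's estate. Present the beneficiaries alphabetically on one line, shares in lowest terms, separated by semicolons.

Neither parent survives and there are no descendants, so the estate passes to Diego's siblings and their issue per stirpes.
The estate is divided into 5 equal shares of 1/5 among Pilar, Ramiro, Nieves, Ursula, Fernando.
Pilar is living and takes 1/5.
Ramiro is living and takes 1/5.
Nieves is living and takes 1/5.
Ursula predeceased; the 1/5 allotted to Ursula's branch passes to Ursula's issue by representation.
The 1/5 is divided into 4 equal shares of 1/20 among Ines, Elena, Ximena, Soledad.
Ines is living and takes 1/20.
Elena is living and takes 1/20.
Ximena is living and takes 1/20.
Soledad predeceased; the 1/20 allotted to Soledad's branch passes to Soledad's issue by representation.
The 1/20 is divided into 3 equal shares of 1/60 among Yago, Lucia, Mateo.
Yago is living and takes 1/60.
Lucia is living and takes 1/60.
Mateo is living and takes 1/60.
Fernando is living and takes 1/5.

Elena 1/20; Fernando 1/5; Ines 1/20; Lucia 1/60; Mateo 1/60; Nieves 1/5; Pilar 1/5; Ramiro 1/5; Ximena 1/20; Yago 1/60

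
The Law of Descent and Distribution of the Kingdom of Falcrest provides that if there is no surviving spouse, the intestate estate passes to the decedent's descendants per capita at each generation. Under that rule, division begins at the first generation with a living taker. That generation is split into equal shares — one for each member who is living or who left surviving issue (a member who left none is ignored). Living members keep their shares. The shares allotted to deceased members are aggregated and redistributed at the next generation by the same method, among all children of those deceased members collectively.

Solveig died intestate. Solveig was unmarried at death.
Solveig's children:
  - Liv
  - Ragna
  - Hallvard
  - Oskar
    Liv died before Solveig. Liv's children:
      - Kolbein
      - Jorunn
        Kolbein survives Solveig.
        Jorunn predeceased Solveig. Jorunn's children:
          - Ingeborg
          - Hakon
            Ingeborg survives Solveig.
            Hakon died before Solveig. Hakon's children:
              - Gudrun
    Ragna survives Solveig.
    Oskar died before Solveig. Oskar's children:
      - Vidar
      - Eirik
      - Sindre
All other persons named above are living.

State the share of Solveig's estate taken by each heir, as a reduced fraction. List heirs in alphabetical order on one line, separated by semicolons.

There is no surviving spouse, so the entire estate passes to Solveig's descendants per capita at each generation.
At generation 1 (Liv, Ragna, Hallvard, Oskar) there are 4 shares of (1)/4 = 1/4 each.
Living: Ragna and Hallvard — each takes 1/4.
Deceased: Liv and Oskar. Their combined 1/2 is pooled and carried to generation 2.
At generation 2 (Kolbein, Jorunn, Vidar, Eirik, Sindre) there are 5 shares of (1/2)/5 = 1/10 each.
Living: Kolbein, Vidar, Eirik, and Sindre — each takes 1/10.
Deceased: Jorunn. That 1/10 share is carried to generation 3.
At generation 3 (Ingeborg, Hakon) there are 2 shares of (1/10)/2 = 1/20 each.
Living: Ingeborg — each takes 1/20.
Deceased: Hakon. That 1/20 share is carried to generation 4.
At generation 4 (Gudrun) there are 1 shares of (1/20)/1 = 1/20 each.
Living: Gudrun — each takes 1/20.

Eirik 1/10; Gudrun 1/20; Hallvard 1/4; Ingeborg 1/20; Kolbein 1/10; Ragna 1/4; Sindre 1/10; Vidar 1/10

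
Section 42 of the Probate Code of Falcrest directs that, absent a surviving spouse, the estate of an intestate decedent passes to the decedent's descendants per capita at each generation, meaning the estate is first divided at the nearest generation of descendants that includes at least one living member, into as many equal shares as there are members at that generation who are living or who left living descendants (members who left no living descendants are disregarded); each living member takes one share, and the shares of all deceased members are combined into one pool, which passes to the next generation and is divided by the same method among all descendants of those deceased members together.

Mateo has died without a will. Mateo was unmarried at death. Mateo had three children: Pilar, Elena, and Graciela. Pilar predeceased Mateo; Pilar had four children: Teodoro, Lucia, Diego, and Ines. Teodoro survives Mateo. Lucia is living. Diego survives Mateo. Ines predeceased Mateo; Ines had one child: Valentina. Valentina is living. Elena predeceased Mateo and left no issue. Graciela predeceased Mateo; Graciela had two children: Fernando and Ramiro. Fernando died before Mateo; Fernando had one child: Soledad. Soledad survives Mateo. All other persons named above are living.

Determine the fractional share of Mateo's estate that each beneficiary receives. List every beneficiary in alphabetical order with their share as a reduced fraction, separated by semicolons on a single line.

Diego 1/6; Lucia 1/6; Ramiro 1/6; Soledad 1/6; Teodoro 1/6; Valentina 1/6

There is no surviving spouse, so the entire estate passes to Mateo's descendants per capita at each generation.
No one at generation 1 (Pilar, Graciela) is living; moving to the next generation.
At generation 2 (Teodoro, Lucia, Diego, Ines, Fernando, Ramiro) there are 6 shares of (1)/6 = 1/6 each.
Living: Teodoro, Lucia, Diego, and Ramiro — each takes 1/6.
Deceased: Ines and Fernando. Their combined 1/3 is pooled and carried to generation 3.
At generation 3 (Valentina, Soledad) there are 2 shares of (1/3)/2 = 1/6 each.
Living: Valentina and Soledad — each takes 1/6.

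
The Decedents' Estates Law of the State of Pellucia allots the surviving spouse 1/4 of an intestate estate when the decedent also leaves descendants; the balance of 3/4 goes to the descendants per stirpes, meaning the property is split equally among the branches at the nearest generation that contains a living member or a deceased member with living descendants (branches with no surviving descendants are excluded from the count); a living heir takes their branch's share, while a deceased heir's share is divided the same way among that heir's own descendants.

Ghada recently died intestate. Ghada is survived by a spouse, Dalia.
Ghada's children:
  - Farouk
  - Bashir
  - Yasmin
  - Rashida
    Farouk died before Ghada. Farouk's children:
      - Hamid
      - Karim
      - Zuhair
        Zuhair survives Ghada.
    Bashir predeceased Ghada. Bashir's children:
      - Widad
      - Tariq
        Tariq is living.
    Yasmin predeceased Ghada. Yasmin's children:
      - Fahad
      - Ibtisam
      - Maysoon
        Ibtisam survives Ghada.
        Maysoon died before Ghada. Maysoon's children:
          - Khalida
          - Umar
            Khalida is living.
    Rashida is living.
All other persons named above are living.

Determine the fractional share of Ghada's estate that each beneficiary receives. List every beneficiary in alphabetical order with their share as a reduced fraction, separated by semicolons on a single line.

Dalia, as surviving spouse, takes 1/4.
The remaining 3/4 passes to Ghada's descendants per stirpes.
The 3/4 is divided into 4 equal shares of 3/16 among Farouk, Bashir, Yasmin, Rashida.
Farouk predeceased; the 3/16 allotted to Farouk's branch passes to Farouk's issue by representation.
The 3/16 is divided into 3 equal shares of 1/16 among Hamid, Karim, Zuhair.
Hamid is living and takes 1/16.
Karim is living and takes 1/16.
Zuhair is living and takes 1/16.
Bashir predeceased; the 3/16 allotted to Bashir's branch passes to Bashir's issue by representation.
The 3/16 is divided into 2 equal shares of 3/32 among Widad, Tariq.
Widad is living and takes 3/32.
Tariq is living and takes 3/32.
Yasmin predeceased; the 3/16 allotted to Yasmin's branch passes to Yasmin's issue by representation.
The 3/16 is divided into 3 equal shares of 1/16 among Fahad, Ibtisam, Maysoon.
Fahad is living and takes 1/16.
Ibtisam is living and takes 1/16.
Maysoon predeceased; the 1/16 allotted to Maysoon's branch passes to Maysoon's issue by representation.
The 1/16 is divided into 2 equal shares of 1/32 among Khalida, Umar.
Khalida is living and takes 1/32.
Umar is living and takes 1/32.
Rashida is living and takes 3/16.

Dalia 1/4; Fahad 1/16; Hamid 1/16; Ibtisam 1/16; Karim 1/16; Khalida 1/32; Rashida 3/16; Tariq 3/32; Umar 1/32; Widad 3/32; Zuhair 1/16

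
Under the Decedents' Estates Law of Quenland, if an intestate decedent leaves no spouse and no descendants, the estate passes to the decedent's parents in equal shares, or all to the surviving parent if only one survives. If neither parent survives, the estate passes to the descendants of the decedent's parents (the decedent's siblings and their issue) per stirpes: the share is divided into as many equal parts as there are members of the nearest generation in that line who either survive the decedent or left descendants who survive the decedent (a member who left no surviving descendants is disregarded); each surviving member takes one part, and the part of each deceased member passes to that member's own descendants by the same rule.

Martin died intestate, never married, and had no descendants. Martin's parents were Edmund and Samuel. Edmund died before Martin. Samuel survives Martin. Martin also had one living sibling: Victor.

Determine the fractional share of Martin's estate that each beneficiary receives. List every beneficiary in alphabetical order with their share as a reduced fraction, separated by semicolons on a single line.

Samuel 1

Only one parent, Samuel, survives, so Samuel takes the entire estate. The siblings take nothing because a surviving parent has priority.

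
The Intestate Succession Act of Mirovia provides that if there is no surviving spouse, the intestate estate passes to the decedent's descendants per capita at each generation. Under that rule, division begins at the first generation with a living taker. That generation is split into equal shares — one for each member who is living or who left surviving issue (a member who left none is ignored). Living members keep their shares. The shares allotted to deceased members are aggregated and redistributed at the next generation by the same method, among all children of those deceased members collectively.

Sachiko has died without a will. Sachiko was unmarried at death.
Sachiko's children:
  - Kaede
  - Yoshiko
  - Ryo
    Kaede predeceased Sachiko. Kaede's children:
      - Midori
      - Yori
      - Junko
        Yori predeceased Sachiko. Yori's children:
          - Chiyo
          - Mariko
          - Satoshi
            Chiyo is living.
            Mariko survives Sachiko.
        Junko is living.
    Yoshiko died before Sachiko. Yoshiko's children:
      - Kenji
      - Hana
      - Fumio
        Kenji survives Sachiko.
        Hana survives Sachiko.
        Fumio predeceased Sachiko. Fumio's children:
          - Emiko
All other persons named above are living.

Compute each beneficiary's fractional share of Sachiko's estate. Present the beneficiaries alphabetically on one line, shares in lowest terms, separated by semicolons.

Chiyo 1/18; Emiko 1/18; Hana 1/9; Junko 1/9; Kenji 1/9; Mariko 1/18; Midori 1/9; Ryo 1/3; Satoshi 1/18

There is no surviving spouse, so the entire estate passes to Sachiko's descendants per capita at each generation.
At generation 1 (Kaede, Yoshiko, Ryo) there are 3 shares of (1)/3 = 1/3 each.
Living: Ryo — each takes 1/3.
Deceased: Kaede and Yoshiko. Their combined 2/3 is pooled and carried to generation 2.
At generation 2 (Midori, Yori, Junko, Kenji, Hana, Fumio) there are 6 shares of (2/3)/6 = 1/9 each.
Living: Midori, Junko, Kenji, and Hana — each takes 1/9.
Deceased: Yori and Fumio. Their combined 2/9 is pooled and carried to generation 3.
At generation 3 (Chiyo, Mariko, Satoshi, Emiko) there are 4 shares of (2/9)/4 = 1/18 each.
Living: Chiyo, Mariko, Satoshi, and Emiko — each takes 1/18.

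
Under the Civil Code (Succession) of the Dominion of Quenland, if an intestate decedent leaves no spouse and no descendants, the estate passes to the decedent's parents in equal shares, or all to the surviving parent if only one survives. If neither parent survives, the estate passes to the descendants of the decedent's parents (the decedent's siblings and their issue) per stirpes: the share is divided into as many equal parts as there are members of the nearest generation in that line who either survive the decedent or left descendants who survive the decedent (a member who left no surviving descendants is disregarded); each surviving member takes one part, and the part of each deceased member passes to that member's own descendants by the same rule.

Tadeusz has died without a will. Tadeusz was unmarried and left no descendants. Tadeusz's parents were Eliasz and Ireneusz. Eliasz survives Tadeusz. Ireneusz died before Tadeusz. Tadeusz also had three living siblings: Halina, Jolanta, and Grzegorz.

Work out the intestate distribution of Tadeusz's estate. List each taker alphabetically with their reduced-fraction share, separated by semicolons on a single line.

Eliasz 1

Only one parent, Eliasz, survives, so Eliasz takes the entire estate. The siblings take nothing because a surviving parent has priority.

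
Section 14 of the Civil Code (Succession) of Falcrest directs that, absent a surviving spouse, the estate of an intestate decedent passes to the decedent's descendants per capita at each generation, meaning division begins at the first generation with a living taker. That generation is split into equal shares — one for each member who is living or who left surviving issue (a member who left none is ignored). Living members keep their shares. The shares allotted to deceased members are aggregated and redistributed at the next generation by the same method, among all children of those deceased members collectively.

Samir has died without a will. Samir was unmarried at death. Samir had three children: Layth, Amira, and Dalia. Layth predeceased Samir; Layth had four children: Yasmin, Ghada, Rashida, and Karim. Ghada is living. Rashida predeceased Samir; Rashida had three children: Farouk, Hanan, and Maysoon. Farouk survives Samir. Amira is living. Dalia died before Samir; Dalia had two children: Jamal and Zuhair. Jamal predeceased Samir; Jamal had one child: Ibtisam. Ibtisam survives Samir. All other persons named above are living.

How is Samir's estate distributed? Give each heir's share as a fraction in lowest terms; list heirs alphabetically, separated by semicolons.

Amira 1/3; Farouk 1/18; Ghada 1/9; Hanan 1/18; Ibtisam 1/18; Karim 1/9; Maysoon 1/18; Yasmin 1/9; Zuhair 1/9

There is no surviving spouse, so the entire estate passes to Samir's descendants per capita at each generation.
At generation 1 (Layth, Amira, Dalia) there are 3 shares of (1)/3 = 1/3 each.
Living: Amira — each takes 1/3.
Deceased: Layth and Dalia. Their combined 2/3 is pooled and carried to generation 2.
At generation 2 (Yasmin, Ghada, Rashida, Karim, Jamal, Zuhair) there are 6 shares of (2/3)/6 = 1/9 each.
Living: Yasmin, Ghada, Karim, and Zuhair — each takes 1/9.
Deceased: Rashida and Jamal. Their combined 2/9 is pooled and carried to generation 3.
At generation 3 (Farouk, Hanan, Maysoon, Ibtisam) there are 4 shares of (2/9)/4 = 1/18 each.
Living: Farouk, Hanan, Maysoon, and Ibtisam — each takes 1/18.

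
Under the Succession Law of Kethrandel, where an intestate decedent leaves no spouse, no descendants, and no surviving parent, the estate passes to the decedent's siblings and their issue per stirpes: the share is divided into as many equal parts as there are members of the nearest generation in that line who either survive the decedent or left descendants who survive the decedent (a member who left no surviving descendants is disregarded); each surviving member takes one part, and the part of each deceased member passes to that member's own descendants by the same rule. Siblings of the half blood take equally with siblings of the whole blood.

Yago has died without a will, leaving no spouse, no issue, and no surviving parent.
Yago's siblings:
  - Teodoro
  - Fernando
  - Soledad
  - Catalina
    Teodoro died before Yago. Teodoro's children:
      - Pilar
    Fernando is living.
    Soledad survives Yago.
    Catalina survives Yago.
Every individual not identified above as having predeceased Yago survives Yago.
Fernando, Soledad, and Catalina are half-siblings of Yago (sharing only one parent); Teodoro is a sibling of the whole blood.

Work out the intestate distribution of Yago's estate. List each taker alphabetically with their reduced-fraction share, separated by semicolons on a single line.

No spouse, descendants, or parent survives, so the estate passes to Yago's siblings per stirpes.
Half-blood and whole-blood siblings take equally under the stated rule.
The estate is divided into 4 equal shares of 1/4 among Teodoro, Fernando, Soledad, Catalina.
Teodoro predeceased; the 1/4 allotted to Teodoro's branch passes to Teodoro's issue by representation.
Pilar is the sole taker at this level and receives the full 1/4.
Fernando is living and takes 1/4.
Soledad is living and takes 1/4.
Catalina is living and takes 1/4.

Catalina 1/4; Fernando 1/4; Pilar 1/4; Soledad 1/4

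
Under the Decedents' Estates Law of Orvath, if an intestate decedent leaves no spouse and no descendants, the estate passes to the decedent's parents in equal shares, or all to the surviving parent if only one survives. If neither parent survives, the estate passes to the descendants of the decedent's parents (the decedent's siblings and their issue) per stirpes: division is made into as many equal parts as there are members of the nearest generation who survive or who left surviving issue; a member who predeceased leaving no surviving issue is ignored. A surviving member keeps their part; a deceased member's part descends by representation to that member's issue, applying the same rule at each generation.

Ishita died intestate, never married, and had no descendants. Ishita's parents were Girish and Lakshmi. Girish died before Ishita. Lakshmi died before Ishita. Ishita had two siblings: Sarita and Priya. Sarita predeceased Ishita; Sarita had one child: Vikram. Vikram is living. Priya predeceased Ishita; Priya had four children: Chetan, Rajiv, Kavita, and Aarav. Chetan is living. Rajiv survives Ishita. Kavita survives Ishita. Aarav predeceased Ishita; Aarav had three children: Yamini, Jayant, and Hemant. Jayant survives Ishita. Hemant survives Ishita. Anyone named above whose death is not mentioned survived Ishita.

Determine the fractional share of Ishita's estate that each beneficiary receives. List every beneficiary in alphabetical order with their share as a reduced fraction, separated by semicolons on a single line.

Chetan 1/8; Hemant 1/24; Jayant 1/24; Kavita 1/8; Rajiv 1/8; Vikram 1/2; Yamini 1/24

Neither parent survives and there are no descendants, so the estate passes to Ishita's siblings and their issue per stirpes.
The estate is divided into 2 equal shares of 1/2 among Sarita, Priya.
Sarita predeceased; the 1/2 allotted to Sarita's branch passes to Sarita's issue by representation.
Vikram is the sole taker at this level and receives the full 1/2.
Priya predeceased; the 1/2 allotted to Priya's branch passes to Priya's issue by representation.
The 1/2 is divided into 4 equal shares of 1/8 among Chetan, Rajiv, Kavita, Aarav.
Chetan is living and takes 1/8.
Rajiv is living and takes 1/8.
Kavita is living and takes 1/8.
Aarav predeceased; the 1/8 allotted to Aarav's branch passes to Aarav's issue by representation.
The 1/8 is divided into 3 equal shares of 1/24 among Yamini, Jayant, Hemant.
Yamini is living and takes 1/24.
Jayant is living and takes 1/24.
Hemant is living and takes 1/24.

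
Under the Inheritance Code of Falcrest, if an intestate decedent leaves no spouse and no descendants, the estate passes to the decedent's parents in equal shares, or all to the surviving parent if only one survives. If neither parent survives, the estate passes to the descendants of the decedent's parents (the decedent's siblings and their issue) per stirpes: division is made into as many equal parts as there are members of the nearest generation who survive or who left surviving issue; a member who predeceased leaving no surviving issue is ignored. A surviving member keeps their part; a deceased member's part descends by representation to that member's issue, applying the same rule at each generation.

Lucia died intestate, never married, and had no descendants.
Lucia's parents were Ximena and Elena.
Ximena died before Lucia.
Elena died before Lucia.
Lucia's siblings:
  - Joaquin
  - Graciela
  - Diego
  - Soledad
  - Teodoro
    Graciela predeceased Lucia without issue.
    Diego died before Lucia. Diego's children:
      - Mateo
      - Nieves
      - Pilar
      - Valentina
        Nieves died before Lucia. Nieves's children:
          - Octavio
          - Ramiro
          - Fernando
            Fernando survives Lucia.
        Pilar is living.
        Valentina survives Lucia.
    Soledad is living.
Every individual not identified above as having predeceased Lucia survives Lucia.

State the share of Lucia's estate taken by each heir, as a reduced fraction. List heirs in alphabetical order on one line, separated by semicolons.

Fernando 1/48; Joaquin 1/4; Mateo 1/16; Octavio 1/48; Pilar 1/16; Ramiro 1/48; Soledad 1/4; Teodoro 1/4; Valentina 1/16

Neither parent survives and there are no descendants, so the estate passes to Lucia's siblings and their issue per stirpes.
Graciela left no surviving issue, so that branch lapses and is disregarded.
The estate is divided into 4 equal shares of 1/4 among Joaquin, Diego, Soledad, Teodoro.
Joaquin is living and takes 1/4.
Diego predeceased; the 1/4 allotted to Diego's branch passes to Diego's issue by representation.
The 1/4 is divided into 4 equal shares of 1/16 among Mateo, Nieves, Pilar, Valentina.
Mateo is living and takes 1/16.
Nieves predeceased; the 1/16 allotted to Nieves's branch passes to Nieves's issue by representation.
The 1/16 is divided into 3 equal shares of 1/48 among Octavio, Ramiro, Fernando.
Octavio is living and takes 1/48.
Ramiro is living and takes 1/48.
Fernando is living and takes 1/48.
Pilar is living and takes 1/16.
Valentina is living and takes 1/16.
Soledad is living and takes 1/4.
Teodoro is living and takes 1/4.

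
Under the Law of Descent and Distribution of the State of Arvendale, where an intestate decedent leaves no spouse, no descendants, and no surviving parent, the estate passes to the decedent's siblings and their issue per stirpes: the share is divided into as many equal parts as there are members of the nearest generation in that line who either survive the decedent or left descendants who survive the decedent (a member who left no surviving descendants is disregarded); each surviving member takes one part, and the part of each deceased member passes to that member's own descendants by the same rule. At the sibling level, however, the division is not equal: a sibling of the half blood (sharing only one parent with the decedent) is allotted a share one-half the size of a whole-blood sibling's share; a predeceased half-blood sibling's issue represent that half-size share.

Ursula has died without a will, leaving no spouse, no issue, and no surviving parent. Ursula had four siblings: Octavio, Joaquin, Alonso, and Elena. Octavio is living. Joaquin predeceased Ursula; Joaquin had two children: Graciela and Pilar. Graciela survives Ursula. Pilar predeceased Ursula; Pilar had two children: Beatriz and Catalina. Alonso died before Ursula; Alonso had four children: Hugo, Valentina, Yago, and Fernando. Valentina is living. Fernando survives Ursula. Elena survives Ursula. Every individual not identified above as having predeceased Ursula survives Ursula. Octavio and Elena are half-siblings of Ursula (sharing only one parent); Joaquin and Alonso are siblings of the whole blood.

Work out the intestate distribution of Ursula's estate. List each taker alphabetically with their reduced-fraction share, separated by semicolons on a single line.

Beatriz 1/12; Catalina 1/12; Elena 1/6; Fernando 1/12; Graciela 1/6; Hugo 1/12; Octavio 1/6; Valentina 1/12; Yago 1/12

No spouse, descendants, or parent survives, so the estate passes to Ursula's siblings per stirpes.
Half-blood siblings count for one-half the weight of whole-blood siblings at the initial division.
Dividing 1 in proportion to weights (total weight 3): Octavio (weight 1/2) → 1/6; Joaquin (weight 1) → 1/3; Alonso (weight 1) → 1/3; Elena (weight 1/2) → 1/6.
Octavio is living and takes 1/6.
Joaquin predeceased; the 1/3 allotted to Joaquin's branch passes to Joaquin's issue by representation.
The 1/3 is divided into 2 equal shares of 1/6 among Graciela, Pilar.
Graciela is living and takes 1/6.
Pilar predeceased; the 1/6 allotted to Pilar's branch passes to Pilar's issue by representation.
The 1/6 is divided into 2 equal shares of 1/12 among Beatriz, Catalina.
Beatriz is living and takes 1/12.
Catalina is living and takes 1/12.
Alonso predeceased; the 1/3 allotted to Alonso's branch passes to Alonso's issue by representation.
The 1/3 is divided into 4 equal shares of 1/12 among Hugo, Valentina, Yago, Fernando.
Hugo is living and takes 1/12.
Valentina is living and takes 1/12.
Yago is living and takes 1/12.
Fernando is living and takes 1/12.
Elena is living and takes 1/6.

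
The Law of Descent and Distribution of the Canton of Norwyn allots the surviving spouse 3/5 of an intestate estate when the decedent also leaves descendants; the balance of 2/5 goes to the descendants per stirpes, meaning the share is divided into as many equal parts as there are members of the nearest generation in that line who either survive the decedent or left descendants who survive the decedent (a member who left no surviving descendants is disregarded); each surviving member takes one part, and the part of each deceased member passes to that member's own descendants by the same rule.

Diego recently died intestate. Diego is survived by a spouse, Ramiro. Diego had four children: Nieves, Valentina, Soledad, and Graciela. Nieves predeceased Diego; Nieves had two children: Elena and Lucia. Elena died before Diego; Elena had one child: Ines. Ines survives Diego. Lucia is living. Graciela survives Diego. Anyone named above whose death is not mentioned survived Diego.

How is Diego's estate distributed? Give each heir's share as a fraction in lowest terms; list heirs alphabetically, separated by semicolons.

Graciela 1/10; Ines 1/20; Lucia 1/20; Ramiro 3/5; Soledad 1/10; Valentina 1/10

Ramiro, as surviving spouse, takes 3/5.
The remaining 2/5 passes to Diego's descendants per stirpes.
The 2/5 is divided into 4 equal shares of 1/10 among Nieves, Valentina, Soledad, Graciela.
Nieves predeceased; the 1/10 allotted to Nieves's branch passes to Nieves's issue by representation.
The 1/10 is divided into 2 equal shares of 1/20 among Elena, Lucia.
Elena predeceased; the 1/20 allotted to Elena's branch passes to Elena's issue by representation.
Ines is the sole taker at this level and receives the full 1/20.
Lucia is living and takes 1/20.
Valentina is living and takes 1/10.
Soledad is living and takes 1/10.
Graciela is living and takes 1/10.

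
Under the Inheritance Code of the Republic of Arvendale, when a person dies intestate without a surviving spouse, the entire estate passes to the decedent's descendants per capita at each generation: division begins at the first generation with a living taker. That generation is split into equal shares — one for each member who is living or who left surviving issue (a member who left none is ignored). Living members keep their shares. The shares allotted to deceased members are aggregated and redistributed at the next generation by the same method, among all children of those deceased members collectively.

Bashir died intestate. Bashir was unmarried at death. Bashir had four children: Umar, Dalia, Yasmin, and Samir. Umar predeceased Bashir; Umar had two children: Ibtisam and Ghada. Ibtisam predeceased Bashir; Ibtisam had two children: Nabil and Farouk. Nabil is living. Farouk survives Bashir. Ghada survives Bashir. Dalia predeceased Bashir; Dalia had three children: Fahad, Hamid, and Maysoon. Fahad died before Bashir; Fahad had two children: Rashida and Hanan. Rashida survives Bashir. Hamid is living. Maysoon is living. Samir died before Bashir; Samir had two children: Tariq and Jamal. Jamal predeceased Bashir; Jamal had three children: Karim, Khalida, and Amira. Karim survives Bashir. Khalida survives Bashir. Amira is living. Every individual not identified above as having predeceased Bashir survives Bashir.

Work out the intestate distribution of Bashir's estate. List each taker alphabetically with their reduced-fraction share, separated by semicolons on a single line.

Amira 9/196; Farouk 9/196; Ghada 3/28; Hamid 3/28; Hanan 9/196; Karim 9/196; Khalida 9/196; Maysoon 3/28; Nabil 9/196; Rashida 9/196; Tariq 3/28; Yasmin 1/4

There is no surviving spouse, so the entire estate passes to Bashir's descendants per capita at each generation.
At generation 1 (Umar, Dalia, Yasmin, Samir) there are 4 shares of (1)/4 = 1/4 each.
Living: Yasmin — each takes 1/4.
Deceased: Umar, Dalia, and Samir. Their combined 3/4 is pooled and carried to generation 2.
At generation 2 (Ibtisam, Ghada, Fahad, Hamid, Maysoon, Tariq, Jamal) there are 7 shares of (3/4)/7 = 3/28 each.
Living: Ghada, Hamid, Maysoon, and Tariq — each takes 3/28.
Deceased: Ibtisam, Fahad, and Jamal. Their combined 9/28 is pooled and carried to generation 3.
At generation 3 (Nabil, Farouk, Rashida, Hanan, Karim, Khalida, Amira) there are 7 shares of (9/28)/7 = 9/196 each.
Living: Nabil, Farouk, Rashida, Hanan, Karim, Khalida, and Amira — each takes 9/196.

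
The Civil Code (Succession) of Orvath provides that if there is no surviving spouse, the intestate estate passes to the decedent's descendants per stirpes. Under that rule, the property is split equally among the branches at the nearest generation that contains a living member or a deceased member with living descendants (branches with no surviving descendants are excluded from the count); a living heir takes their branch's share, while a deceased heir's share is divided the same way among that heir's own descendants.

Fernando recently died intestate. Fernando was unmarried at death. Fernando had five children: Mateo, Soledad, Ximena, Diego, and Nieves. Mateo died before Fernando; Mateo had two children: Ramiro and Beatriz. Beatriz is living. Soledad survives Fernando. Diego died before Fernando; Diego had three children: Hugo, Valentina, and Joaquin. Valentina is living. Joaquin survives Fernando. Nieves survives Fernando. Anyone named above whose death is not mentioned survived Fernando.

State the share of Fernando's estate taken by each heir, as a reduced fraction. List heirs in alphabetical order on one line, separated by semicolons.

Beatriz 1/10; Hugo 1/15; Joaquin 1/15; Nieves 1/5; Ramiro 1/10; Soledad 1/5; Valentina 1/15; Ximena 1/5

There is no surviving spouse, so the entire estate passes to Fernando's descendants per stirpes.
The estate is divided into 5 equal shares of 1/5 among Mateo, Soledad, Ximena, Diego, Nieves.
Mateo predeceased; the 1/5 allotted to Mateo's branch passes to Mateo's issue by representation.
The 1/5 is divided into 2 equal shares of 1/10 among Ramiro, Beatriz.
Ramiro is living and takes 1/10.
Beatriz is living and takes 1/10.
Soledad is living and takes 1/5.
Ximena is living and takes 1/5.
Diego predeceased; the 1/5 allotted to Diego's branch passes to Diego's issue by representation.
The 1/5 is divided into 3 equal shares of 1/15 among Hugo, Valentina, Joaquin.
Hugo is living and takes 1/15.
Valentina is living and takes 1/15.
Joaquin is living and takes 1/15.
Nieves is living and takes 1/5.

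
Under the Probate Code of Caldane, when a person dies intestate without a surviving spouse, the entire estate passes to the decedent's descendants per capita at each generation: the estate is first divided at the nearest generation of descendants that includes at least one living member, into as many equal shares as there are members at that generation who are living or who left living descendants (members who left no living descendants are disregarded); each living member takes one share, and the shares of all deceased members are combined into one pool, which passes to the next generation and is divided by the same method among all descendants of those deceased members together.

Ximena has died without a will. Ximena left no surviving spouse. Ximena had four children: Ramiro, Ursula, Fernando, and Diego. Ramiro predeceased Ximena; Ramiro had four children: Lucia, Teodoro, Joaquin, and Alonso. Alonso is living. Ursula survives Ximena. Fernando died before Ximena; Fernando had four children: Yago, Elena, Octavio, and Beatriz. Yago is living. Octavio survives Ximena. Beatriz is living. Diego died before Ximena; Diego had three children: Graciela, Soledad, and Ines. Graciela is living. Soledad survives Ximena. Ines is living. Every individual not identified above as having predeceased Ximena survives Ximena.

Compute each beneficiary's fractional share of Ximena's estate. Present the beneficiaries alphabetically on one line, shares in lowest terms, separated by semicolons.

There is no surviving spouse, so the entire estate passes to Ximena's descendants per capita at each generation.
At generation 1 (Ramiro, Ursula, Fernando, Diego) there are 4 shares of (1)/4 = 1/4 each.
Living: Ursula — each takes 1/4.
Deceased: Ramiro, Fernando, and Diego. Their combined 3/4 is pooled and carried to generation 2.
At generation 2 (Lucia, Teodoro, Joaquin, Alonso, Yago, Elena, Octavio, Beatriz, Graciela, Soledad, Ines) there are 11 shares of (3/4)/11 = 3/44 each.
Living: Lucia, Teodoro, Joaquin, Alonso, Yago, Elena, Octavio, Beatriz, Graciela, Soledad, and Ines — each takes 3/44.

Alonso 3/44; Beatriz 3/44; Elena 3/44; Graciela 3/44; Ines 3/44; Joaquin 3/44; Lucia 3/44; Octavio 3/44; Soledad 3/44; Teodoro 3/44; Ursula 1/4; Yago 3/44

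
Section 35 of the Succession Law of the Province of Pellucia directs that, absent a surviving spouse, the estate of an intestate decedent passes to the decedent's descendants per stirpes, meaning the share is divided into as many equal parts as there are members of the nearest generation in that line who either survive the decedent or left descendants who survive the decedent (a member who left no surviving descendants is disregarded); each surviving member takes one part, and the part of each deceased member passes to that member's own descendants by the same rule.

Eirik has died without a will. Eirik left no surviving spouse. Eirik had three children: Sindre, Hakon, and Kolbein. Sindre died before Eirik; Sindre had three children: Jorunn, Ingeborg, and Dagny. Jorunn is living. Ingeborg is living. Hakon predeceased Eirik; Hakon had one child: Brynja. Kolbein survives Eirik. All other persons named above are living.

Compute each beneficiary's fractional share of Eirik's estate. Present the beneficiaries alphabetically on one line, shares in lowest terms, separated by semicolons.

There is no surviving spouse, so the entire estate passes to Eirik's descendants per stirpes.
The estate is divided into 3 equal shares of 1/3 among Sindre, Hakon, Kolbein.
Sindre predeceased; the 1/3 allotted to Sindre's branch passes to Sindre's issue by representation.
The 1/3 is divided into 3 equal shares of 1/9 among Jorunn, Ingeborg, Dagny.
Jorunn is living and takes 1/9.
Ingeborg is living and takes 1/9.
Dagny is living and takes 1/9.
Hakon predeceased; the 1/3 allotted to Hakon's branch passes to Hakon's issue by representation.
Brynja is the sole taker at this level and receives the full 1/3.
Kolbein is living and takes 1/3.

Brynja 1/3; Dagny 1/9; Ingeborg 1/9; Jorunn 1/9; Kolbein 1/3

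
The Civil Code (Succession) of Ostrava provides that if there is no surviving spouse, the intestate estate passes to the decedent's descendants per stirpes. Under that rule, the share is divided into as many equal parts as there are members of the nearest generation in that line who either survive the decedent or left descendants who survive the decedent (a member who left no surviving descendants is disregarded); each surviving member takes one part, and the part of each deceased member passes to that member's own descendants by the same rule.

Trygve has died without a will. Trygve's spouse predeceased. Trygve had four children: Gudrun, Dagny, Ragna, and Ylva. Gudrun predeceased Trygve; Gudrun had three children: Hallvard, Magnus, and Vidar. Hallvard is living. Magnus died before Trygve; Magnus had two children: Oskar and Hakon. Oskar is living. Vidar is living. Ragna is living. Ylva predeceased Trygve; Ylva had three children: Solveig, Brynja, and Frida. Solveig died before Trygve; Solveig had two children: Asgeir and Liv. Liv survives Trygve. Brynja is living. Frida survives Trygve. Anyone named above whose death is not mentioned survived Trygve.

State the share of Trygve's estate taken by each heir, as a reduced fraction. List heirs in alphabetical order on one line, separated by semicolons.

Asgeir 1/24; Brynja 1/12; Dagny 1/4; Frida 1/12; Hakon 1/24; Hallvard 1/12; Liv 1/24; Oskar 1/24; Ragna 1/4; Vidar 1/12

There is no surviving spouse, so the entire estate passes to Trygve's descendants per stirpes.
The estate is divided into 4 equal shares of 1/4 among Gudrun, Dagny, Ragna, Ylva.
Gudrun predeceased; the 1/4 allotted to Gudrun's branch passes to Gudrun's issue by representation.
The 1/4 is divided into 3 equal shares of 1/12 among Hallvard, Magnus, Vidar.
Hallvard is living and takes 1/12.
Magnus predeceased; the 1/12 allotted to Magnus's branch passes to Magnus's issue by representation.
The 1/12 is divided into 2 equal shares of 1/24 among Oskar, Hakon.
Oskar is living and takes 1/24.
Hakon is living and takes 1/24.
Vidar is living and takes 1/12.
Dagny is living and takes 1/4.
Ragna is living and takes 1/4.
Ylva predeceased; the 1/4 allotted to Ylva's branch passes to Ylva's issue by representation.
The 1/4 is divided into 3 equal shares of 1/12 among Solveig, Brynja, Frida.
Solveig predeceased; the 1/12 allotted to Solveig's branch passes to Solveig's issue by representation.
The 1/12 is divided into 2 equal shares of 1/24 among Asgeir, Liv.
Asgeir is living and takes 1/24.
Liv is living and takes 1/24.
Brynja is living and takes 1/12.
Frida is living and takes 1/12.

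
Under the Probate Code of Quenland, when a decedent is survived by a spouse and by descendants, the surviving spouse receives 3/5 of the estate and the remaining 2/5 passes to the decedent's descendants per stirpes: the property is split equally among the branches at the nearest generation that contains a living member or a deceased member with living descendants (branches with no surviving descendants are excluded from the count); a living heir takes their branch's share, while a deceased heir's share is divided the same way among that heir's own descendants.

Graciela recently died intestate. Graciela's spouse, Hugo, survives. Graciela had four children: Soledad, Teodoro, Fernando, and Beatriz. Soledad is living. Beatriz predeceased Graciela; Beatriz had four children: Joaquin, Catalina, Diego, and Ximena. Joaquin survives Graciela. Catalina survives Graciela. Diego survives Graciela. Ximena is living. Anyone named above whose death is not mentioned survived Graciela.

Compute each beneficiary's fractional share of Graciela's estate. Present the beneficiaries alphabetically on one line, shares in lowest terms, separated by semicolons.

Catalina 1/40; Diego 1/40; Fernando 1/10; Hugo 3/5; Joaquin 1/40; Soledad 1/10; Teodoro 1/10; Ximena 1/40

Hugo, as surviving spouse, takes 3/5.
The remaining 2/5 passes to Graciela's descendants per stirpes.
The 2/5 is divided into 4 equal shares of 1/10 among Soledad, Teodoro, Fernando, Beatriz.
Soledad is living and takes 1/10.
Teodoro is living and takes 1/10.
Fernando is living and takes 1/10.
Beatriz predeceased; the 1/10 allotted to Beatriz's branch passes to Beatriz's issue by representation.
The 1/10 is divided into 4 equal shares of 1/40 among Joaquin, Catalina, Diego, Ximena.
Joaquin is living and takes 1/40.
Catalina is living and takes 1/40.
Diego is living and takes 1/40.
Ximena is living and takes 1/40.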